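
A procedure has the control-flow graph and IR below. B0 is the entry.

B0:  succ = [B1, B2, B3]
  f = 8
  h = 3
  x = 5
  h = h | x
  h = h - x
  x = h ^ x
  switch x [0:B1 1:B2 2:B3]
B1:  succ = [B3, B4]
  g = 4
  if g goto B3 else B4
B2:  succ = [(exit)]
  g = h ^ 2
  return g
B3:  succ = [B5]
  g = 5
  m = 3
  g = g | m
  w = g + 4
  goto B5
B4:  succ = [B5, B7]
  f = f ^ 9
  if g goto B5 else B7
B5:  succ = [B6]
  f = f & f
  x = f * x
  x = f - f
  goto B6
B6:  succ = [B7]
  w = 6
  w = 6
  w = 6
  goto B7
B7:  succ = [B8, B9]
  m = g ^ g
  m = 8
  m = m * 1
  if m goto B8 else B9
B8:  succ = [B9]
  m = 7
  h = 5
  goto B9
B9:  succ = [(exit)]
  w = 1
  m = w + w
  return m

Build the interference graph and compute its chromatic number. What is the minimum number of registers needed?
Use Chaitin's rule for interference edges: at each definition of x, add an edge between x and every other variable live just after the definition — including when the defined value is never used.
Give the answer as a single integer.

Per-block:
  B0 def {f,h,x} use ∅
  B1 def {g} use ∅
  B2 def {g} use {h}
  B3 def {g,m,w} use ∅
  B4 def {f} use {f,g}
  B5 def {f,x} use {f,x}
  B6 def {w} use ∅
  B7 def {m} use {g}
  B8 def {h,m} use ∅
  B9 def {m,w} use ∅

Live sets:
  B0 li=∅ lo={f,h,x}
  B1 li={f,x} lo={f,g,x}
  B2 li={h} lo=∅
  B3 li={f,x} lo={f,g,x}
  B4 li={f,g,x} lo={f,g,x}
  B5 li={f,g,x} lo={g}
  B6 li={g} lo={g}
  B7 li={g} lo=∅
  B8 li=∅ lo=∅
  B9 li=∅ lo=∅

Interference:
  f: {g,h,m,w,x}
  g: {f,m,w,x}
  h: {f,x}
  m: {f,g,x}
  w: {f,g,x}
  x: {f,g,h,m,w}

Registers:
  clique {f,g,m,x} ⇒ need ≥ 4
  4-colouring: r0={f}  r1={x}  r2={g,h}  r3={m,w}
  χ = 4

Answer: 4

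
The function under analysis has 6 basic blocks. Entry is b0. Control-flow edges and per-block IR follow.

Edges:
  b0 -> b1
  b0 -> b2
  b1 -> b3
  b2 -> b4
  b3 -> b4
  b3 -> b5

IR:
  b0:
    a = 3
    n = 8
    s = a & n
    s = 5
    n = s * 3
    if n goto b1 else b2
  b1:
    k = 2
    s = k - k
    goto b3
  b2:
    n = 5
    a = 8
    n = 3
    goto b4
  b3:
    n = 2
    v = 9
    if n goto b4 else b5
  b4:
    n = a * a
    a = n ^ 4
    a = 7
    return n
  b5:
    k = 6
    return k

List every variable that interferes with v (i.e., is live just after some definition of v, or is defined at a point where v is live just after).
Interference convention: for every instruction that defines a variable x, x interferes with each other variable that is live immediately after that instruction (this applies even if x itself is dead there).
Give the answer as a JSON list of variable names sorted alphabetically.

Answer: ["a", "n"]

Working:
def/use:
  b0: {a,n,s} / ∅
  b1: {k,s} / ∅
  b2: {a,n} / ∅
  b3: {n,v} / ∅
  b4: {a,n} / {a}
  b5: {k} / ∅

Liveness:
  b0: in=∅ out={a}
  b1: in={a} out={a}
  b2: in=∅ out={a}
  b3: in={a} out={a}
  b4: in={a} out=∅
  b5: in=∅ out=∅

Interfere edges:
  a↔{k,n,s,v}
  k↔{a}
  n↔{a,v}
  s↔{a}
  v↔{a,n}

N(v) = ["a", "n"]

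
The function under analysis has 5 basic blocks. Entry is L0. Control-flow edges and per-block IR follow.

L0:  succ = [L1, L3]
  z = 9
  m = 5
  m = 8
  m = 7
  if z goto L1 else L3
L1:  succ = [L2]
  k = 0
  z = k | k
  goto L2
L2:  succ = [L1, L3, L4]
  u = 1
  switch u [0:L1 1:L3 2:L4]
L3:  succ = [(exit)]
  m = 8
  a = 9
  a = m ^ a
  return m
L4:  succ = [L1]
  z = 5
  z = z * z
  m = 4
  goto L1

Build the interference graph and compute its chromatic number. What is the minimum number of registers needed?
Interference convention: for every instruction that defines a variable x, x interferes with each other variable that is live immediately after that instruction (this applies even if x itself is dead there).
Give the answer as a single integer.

Answer: 2

Derivation:
Block summaries:
  L0: {m,z} / ∅
  L1: {k,z} / ∅
  L2: {u} / ∅
  L3: {a,m} / ∅
  L4: {m,z} / ∅

Live sets:
  live L0: ∅→∅
  live L1: ∅→∅
  live L2: ∅→∅
  live L3: ∅→∅
  live L4: ∅→∅

Interference:
  a: {m}
  k: ∅
  m: {a,z}
  u: ∅
  z: {m}

Chromatic number:
  clique {a,m} ⇒ need ≥ 2
  2-colouring: R0={k,m,u}  R1={a,z}
  χ = 2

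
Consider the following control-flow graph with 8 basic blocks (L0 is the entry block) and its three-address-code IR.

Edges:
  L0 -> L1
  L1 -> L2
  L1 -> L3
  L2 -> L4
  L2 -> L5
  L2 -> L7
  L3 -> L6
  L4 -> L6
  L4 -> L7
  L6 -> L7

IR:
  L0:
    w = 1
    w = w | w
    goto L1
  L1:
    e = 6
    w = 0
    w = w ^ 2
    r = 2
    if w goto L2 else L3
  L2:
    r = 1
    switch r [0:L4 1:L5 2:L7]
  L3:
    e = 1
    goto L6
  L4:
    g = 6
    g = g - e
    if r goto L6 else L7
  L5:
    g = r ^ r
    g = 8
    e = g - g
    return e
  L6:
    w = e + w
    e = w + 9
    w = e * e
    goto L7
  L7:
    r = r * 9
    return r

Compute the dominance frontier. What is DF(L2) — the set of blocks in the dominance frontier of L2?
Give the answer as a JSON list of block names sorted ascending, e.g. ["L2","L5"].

idom tree: L1←L0 L2←L1 L3←L1 L4←L2 L5←L2 L6←L1 L7←L1
Dom at joins:
  L6: preds {L3,L4}: {L0,L1,L3} ∩ {L0,L1,L2,L4} = {L0,L1}; idom=L1
  L7: preds {L2,L4,L6}: {L0,L1,L2} ∩ {L0,L1,L2,L4} ∩ {L0,L1,L6} = {L0,L1}; idom=L1

DF walk-up:
  join L6 pred L3: L3 stop@L1
  join L6 pred L4: L4→L2 stop@L1
  join L7 pred L2: L2 stop@L1
  join L7 pred L4: L4→L2 stop@L1
  join L7 pred L6: L6 stop@L1
  DF(L0)=∅
  DF(L1)=∅
  DF(L2)={L6,L7}
  DF(L3)={L6}
  DF(L4)={L6,L7}
  DF(L5)=∅
  DF(L6)={L7}
  DF(L7)=∅

DF(L2) = ["L6", "L7"]

Answer: ["L6", "L7"]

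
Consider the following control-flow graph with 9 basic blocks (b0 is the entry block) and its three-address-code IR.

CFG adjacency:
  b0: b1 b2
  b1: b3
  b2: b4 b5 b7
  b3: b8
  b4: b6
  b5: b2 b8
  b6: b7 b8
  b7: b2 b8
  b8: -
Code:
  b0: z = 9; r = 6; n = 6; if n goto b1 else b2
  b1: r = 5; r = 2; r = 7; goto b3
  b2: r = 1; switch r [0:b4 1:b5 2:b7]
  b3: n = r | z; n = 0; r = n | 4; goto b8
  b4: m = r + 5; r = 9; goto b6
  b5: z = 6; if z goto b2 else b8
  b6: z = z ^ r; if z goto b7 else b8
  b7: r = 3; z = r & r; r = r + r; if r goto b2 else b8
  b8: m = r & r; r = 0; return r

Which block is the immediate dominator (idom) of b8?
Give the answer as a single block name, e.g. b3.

idom tree: b1←b0 b2←b0 b3←b1 b4←b2 b5←b2 b6←b4 b7←b2 b8←b0
Join-block Dom:
  b2: preds {b0,b5,b7}: {b0} ∩ {b0,b2,b5} ∩ {b0,b2,b7} = {b0}; idom=b0
  b7: preds {b2,b6}: {b0,b2} ∩ {b0,b2,b4,b6} = {b0,b2}; idom=b2
  b8: preds {b3,b5,b6,b7}: {b0,b1,b3} ∩ {b0,b2,b5} ∩ {b0,b2,b4,b6} ∩ {b0,b2,b7} = {b0}; idom=b0

idom(b8) = b0

Answer: b0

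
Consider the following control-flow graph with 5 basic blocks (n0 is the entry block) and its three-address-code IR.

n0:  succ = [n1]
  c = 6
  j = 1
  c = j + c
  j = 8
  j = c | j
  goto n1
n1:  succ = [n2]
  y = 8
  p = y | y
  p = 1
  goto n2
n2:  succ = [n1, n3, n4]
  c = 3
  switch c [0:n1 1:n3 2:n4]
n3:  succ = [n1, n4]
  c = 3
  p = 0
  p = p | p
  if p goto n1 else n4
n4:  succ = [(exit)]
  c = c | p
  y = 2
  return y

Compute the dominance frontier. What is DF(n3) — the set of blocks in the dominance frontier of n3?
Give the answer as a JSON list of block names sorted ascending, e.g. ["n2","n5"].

idom tree: n1←n0 n2←n1 n3←n2 n4←n2
Dom at joins:
  n1: preds {n0,n2,n3}: {n0} ∩ {n0,n1,n2} ∩ {n0,n1,n2,n3} = {n0}; idom=n0
  n4: preds {n2,n3}: {n0,n1,n2} ∩ {n0,n1,n2,n3} = {n0,n1,n2}; idom=n2

Frontier:
  join n1 pred n0: · stop@n0
  join n1 pred n2: n2→n1 stop@n0
  join n1 pred n3: n3→n2→n1 stop@n0
  join n4 pred n2: · stop@n2
  join n4 pred n3: n3 stop@n2
  n0 → ∅
  n1 → {n1}
  n2 → {n1}
  n3 → {n1,n4}
  n4 → ∅

DF(n3) = ["n1", "n4"]

Answer: ["n1", "n4"]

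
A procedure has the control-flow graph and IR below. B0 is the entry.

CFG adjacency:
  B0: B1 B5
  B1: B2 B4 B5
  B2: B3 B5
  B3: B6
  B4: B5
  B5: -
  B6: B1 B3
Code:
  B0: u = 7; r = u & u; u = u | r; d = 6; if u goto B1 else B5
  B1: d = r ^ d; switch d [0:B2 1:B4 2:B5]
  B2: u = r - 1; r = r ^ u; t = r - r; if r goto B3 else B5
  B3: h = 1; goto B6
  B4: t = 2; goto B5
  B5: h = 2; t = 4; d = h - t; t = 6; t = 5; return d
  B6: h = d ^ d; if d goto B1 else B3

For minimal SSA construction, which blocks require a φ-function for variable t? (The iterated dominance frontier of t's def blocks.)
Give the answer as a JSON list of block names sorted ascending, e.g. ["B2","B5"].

Answer: ["B1", "B5"]

Analysis:
idom tree: B1←B0 B2←B1 B3←B2 B4←B1 B5←B0 B6←B3
Dom at joins:
  B1: preds {B0,B6}: {B0} ∩ {B0,B1,B2,B3,B6} = {B0}; idom=B0
  B3: preds {B2,B6}: {B0,B1,B2} ∩ {B0,B1,B2,B3,B6} = {B0,B1,B2}; idom=B2
  B5: preds {B0,B1,B2,B4}: {B0} ∩ {B0,B1} ∩ {B0,B1,B2} ∩ {B0,B1,B4} = {B0}; idom=B0

DF derivation:
  join B1 pred B0: · stop@B0
  join B1 pred B6: B6→B3→B2→B1 stop@B0
  join B3 pred B2: · stop@B2
  join B3 pred B6: B6→B3 stop@B2
  join B5 pred B0: · stop@B0
  join B5 pred B1: B1 stop@B0
  join B5 pred B2: B2→B1 stop@B0
  join B5 pred B4: B4→B1 stop@B0
  B0: DF=∅
  B1: DF={B1,B5}
  B2: DF={B1,B5}
  B3: DF={B1,B3}
  B4: DF={B5}
  B5: DF=∅
  B6: DF={B1,B3}

φ for t: defs {B2,B4,B5}
  DF⁺ = {B1,B5}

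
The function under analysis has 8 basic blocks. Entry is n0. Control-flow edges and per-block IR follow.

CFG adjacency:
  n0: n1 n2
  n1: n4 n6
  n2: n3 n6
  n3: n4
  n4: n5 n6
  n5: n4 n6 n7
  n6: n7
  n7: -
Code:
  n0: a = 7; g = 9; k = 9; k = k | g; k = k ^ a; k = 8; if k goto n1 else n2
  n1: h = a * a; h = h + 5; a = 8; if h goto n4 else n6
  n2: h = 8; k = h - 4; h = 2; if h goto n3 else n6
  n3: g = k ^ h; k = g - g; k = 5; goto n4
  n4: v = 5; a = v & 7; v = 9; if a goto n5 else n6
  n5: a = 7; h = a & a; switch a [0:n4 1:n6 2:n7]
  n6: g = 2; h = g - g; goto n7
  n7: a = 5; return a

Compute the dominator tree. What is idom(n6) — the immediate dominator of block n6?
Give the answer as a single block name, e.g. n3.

idom tree: n1←n0 n2←n0 n3←n2 n4←n0 n5←n4 n6←n0 n7←n0
Dom∩ at merges:
  n4: preds {n1,n3,n5}: {n0,n1} ∩ {n0,n2,n3} ∩ {n0,n4,n5} = {n0}; idom=n0
  n6: preds {n1,n2,n4,n5}: {n0,n1} ∩ {n0,n2} ∩ {n0,n4} ∩ {n0,n4,n5} = {n0}; idom=n0
  n7: preds {n5,n6}: {n0,n4,n5} ∩ {n0,n6} = {n0}; idom=n0

idom(n6) = n0

Answer: n0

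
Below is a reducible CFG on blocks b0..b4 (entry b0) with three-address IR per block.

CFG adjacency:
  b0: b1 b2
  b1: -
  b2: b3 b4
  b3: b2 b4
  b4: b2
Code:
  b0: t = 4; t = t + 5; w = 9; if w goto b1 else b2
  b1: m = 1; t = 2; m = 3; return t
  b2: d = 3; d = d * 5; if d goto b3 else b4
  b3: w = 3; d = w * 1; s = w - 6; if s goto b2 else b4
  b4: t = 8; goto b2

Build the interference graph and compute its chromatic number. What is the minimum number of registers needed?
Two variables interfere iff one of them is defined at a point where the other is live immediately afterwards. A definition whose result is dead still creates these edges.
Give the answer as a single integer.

Answer: 2

Derivation:
Per-block:
  b0: {t,w} / ∅
  b1: {m,t} / ∅
  b2: {d} / ∅
  b3: {d,s,w} / ∅
  b4: {t} / ∅

Liveness:
  b0: in=∅ out=∅
  b1: in=∅ out=∅
  b2: in=∅ out=∅
  b3: in=∅ out=∅
  b4: in=∅ out=∅

Conflict graph:
  d↔{w}
  m↔{t}
  s↔∅
  t↔{m}
  w↔{d}

Colouring:
  {d,w} pairwise interfere (2-clique) ⇒ χ ≥ 2
  2-colouring: r0={d,m,s}  r1={t,w}
  χ = 2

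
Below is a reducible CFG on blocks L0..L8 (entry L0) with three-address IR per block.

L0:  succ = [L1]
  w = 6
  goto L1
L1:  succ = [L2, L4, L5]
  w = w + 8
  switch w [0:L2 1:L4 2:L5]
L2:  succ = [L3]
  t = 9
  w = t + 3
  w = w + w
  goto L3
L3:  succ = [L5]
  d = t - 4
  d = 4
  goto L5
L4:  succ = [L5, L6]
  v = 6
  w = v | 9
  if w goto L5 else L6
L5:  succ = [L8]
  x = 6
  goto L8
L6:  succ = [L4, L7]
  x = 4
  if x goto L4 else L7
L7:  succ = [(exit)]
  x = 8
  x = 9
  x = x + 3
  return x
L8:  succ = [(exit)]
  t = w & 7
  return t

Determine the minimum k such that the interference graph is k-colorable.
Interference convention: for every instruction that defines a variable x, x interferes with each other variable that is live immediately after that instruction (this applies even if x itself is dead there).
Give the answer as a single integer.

def/use:
  L0 def {w} use ∅
  L1 def {w} use {w}
  L2 def {t,w} use ∅
  L3 def {d} use {t}
  L4 def {v,w} use ∅
  L5 def {x} use ∅
  L6 def {x} use ∅
  L7 def {x} use ∅
  L8 def {t} use {w}

Live sets:
  live L0: ∅→{w}
  live L1: {w}→{w}
  live L2: ∅→{t,w}
  live L3: {t,w}→{w}
  live L4: ∅→{w}
  live L5: {w}→{w}
  live L6: ∅→∅
  live L7: ∅→∅
  live L8: {w}→∅

Interference:
  d↔{w}
  t↔{w}
  v↔∅
  w↔{d,t,x}
  x↔{w}

Registers:
  lower bound: {d,w} mutually conflict ⇒ χ ≥ 2
  2-colouring: R0={v,w}  R1={d,t,x}
  χ = 2

Answer: 2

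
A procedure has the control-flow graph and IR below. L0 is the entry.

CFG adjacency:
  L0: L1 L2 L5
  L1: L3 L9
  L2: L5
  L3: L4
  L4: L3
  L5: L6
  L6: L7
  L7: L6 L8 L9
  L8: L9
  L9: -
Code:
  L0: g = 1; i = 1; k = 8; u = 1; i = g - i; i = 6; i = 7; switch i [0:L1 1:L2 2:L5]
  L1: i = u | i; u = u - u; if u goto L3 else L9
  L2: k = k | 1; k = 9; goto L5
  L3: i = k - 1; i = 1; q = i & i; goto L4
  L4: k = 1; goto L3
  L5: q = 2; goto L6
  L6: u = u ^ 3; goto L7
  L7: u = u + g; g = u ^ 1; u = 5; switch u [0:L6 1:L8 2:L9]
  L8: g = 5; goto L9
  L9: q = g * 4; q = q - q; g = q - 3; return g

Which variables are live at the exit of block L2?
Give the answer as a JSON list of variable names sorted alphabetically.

def/use:
  L0: def={g,i,k,u} ue=∅
  L1: def={i,u} ue={i,u}
  L2: def={k} ue={k}
  L3: def={i,q} ue={k}
  L4: def={k} ue=∅
  L5: def={q} ue=∅
  L6: def={u} ue={u}
  L7: def={g,u} ue={g,u}
  L8: def={g} ue=∅
  L9: def={g,q} ue={g}

Live sets:
  L0 li=∅ lo={g,i,k,u}
  L1 li={g,i,k,u} lo={g,k}
  L2 li={g,k,u} lo={g,u}
  L3 li={k} lo=∅
  L4 li=∅ lo={k}
  L5 li={g,u} lo={g,u}
  L6 li={g,u} lo={g,u}
  L7 li={g,u} lo={g,u}
  L8 li=∅ lo={g}
  L9 li={g} lo=∅

live-out(L2) = ["g", "u"]

Answer: ["g", "u"]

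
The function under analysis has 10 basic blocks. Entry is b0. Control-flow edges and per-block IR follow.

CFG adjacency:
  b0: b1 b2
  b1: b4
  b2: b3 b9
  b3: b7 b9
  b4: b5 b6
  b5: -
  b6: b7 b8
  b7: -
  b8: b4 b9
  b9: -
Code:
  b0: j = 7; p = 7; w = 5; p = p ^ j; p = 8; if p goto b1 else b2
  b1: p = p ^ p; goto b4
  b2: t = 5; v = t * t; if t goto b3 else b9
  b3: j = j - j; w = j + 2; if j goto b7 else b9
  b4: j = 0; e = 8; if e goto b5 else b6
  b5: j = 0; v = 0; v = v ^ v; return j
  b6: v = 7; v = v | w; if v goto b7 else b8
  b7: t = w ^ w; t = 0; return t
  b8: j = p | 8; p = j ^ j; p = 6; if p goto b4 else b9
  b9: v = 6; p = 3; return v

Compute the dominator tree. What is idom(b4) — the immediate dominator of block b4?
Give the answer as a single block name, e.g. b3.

idom tree: b1←b0 b2←b0 b3←b2 b4←b1 b5←b4 b6←b4 b7←b0 b8←b6 b9←b0
Dom∩ at merges:
  b4: preds {b1,b8}: {b0,b1} ∩ {b0,b1,b4,b6,b8} = {b0,b1}; idom=b1
  b7: preds {b3,b6}: {b0,b2,b3} ∩ {b0,b1,b4,b6} = {b0}; idom=b0
  b9: preds {b2,b3,b8}: {b0,b2} ∩ {b0,b2,b3} ∩ {b0,b1,b4,b6,b8} = {b0}; idom=b0

idom(b4) = b1

Answer: b1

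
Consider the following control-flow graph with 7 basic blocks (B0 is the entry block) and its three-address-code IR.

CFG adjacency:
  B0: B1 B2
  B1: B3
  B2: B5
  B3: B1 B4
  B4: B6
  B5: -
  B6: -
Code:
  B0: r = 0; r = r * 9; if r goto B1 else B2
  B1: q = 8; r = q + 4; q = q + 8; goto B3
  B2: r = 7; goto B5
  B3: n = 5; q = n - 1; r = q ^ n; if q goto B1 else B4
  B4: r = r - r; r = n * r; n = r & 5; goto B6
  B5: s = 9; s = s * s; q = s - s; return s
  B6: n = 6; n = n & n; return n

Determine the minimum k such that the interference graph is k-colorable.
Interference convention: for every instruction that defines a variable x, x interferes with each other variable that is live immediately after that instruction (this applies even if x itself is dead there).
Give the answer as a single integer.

Answer: 3

Analysis:
def/use:
  B0 def {r} use ∅
  B1 def {q,r} use ∅
  B2 def {r} use ∅
  B3 def {n,q,r} use ∅
  B4 def {n,r} use {n,r}
  B5 def {q,s} use ∅
  B6 def {n} use ∅

Live sets:
  B0 li=∅ lo=∅
  B1 li=∅ lo=∅
  B2 li=∅ lo=∅
  B3 li=∅ lo={n,r}
  B4 li={n,r} lo=∅
  B5 li=∅ lo=∅
  B6 li=∅ lo=∅

Interfere edges:
  n: {q,r}
  q: {n,r,s}
  r: {n,q}
  s: {q}

Colouring:
  {n,q,r} pairwise interfere (3-clique) ⇒ χ ≥ 3
  assign n→c1 q→c0 r→c2 s→c1 — no edge inside a register ⇒ χ ≤ 3
  χ = 3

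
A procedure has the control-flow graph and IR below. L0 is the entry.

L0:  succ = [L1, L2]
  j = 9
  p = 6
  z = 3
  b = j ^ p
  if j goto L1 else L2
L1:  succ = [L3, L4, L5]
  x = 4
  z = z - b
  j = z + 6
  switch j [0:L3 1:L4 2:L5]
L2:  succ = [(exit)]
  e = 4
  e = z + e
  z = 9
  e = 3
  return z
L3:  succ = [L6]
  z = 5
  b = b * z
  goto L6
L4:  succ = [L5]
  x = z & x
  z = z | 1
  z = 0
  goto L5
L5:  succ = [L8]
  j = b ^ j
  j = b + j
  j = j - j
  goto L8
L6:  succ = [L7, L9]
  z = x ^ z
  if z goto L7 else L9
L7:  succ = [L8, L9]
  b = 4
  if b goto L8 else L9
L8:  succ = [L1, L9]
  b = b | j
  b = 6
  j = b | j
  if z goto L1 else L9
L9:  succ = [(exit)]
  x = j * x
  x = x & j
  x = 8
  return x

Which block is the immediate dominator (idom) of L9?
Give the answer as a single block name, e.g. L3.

idom tree: L1←L0 L2←L0 L3←L1 L4←L1 L5←L1 L6←L3 L7←L6 L8←L1 L9←L1
Dom at joins:
  L1: preds {L0,L8}: {L0} ∩ {L0,L1,L8} = {L0}; idom=L0
  L5: preds {L1,L4}: {L0,L1} ∩ {L0,L1,L4} = {L0,L1}; idom=L1
  L8: preds {L5,L7}: {L0,L1,L5} ∩ {L0,L1,L3,L6,L7} = {L0,L1}; idom=L1
  L9: preds {L6,L7,L8}: {L0,L1,L3,L6} ∩ {L0,L1,L3,L6,L7} ∩ {L0,L1,L8} = {L0,L1}; idom=L1

idom(L9) = L1

Answer: L1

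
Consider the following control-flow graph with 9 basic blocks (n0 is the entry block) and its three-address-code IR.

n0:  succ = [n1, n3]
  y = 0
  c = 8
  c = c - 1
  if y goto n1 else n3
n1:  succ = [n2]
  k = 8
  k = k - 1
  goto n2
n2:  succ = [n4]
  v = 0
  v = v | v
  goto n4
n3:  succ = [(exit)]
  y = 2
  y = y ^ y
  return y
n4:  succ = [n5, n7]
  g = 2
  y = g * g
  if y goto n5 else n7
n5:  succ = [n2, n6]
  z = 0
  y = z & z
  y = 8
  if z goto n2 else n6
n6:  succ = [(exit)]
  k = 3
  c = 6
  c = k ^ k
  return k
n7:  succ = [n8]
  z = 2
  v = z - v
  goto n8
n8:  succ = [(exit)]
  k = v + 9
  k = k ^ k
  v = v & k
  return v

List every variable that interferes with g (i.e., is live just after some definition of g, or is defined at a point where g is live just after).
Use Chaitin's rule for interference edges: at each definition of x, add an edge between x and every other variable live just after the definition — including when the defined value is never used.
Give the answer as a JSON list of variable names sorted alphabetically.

Answer: ["v"]

Derivation:
def/use:
  n0: {c,y} / ∅
  n1: {k} / ∅
  n2: {v} / ∅
  n3: {y} / ∅
  n4: {g,y} / ∅
  n5: {y,z} / ∅
  n6: {c,k} / ∅
  n7: {v,z} / {v}
  n8: {k,v} / {v}

Backward fixpoint:
  n0: in=∅ out=∅
  n1: in=∅ out=∅
  n2: in=∅ out={v}
  n3: in=∅ out=∅
  n4: in={v} out={v}
  n5: in=∅ out=∅
  n6: in=∅ out=∅
  n7: in={v} out={v}
  n8: in={v} out=∅

Interference:
  c↔{k,y}
  g↔{v}
  k↔{c,v}
  v↔{g,k,y,z}
  y↔{c,v,z}
  z↔{v,y}

N(g) = ["v"]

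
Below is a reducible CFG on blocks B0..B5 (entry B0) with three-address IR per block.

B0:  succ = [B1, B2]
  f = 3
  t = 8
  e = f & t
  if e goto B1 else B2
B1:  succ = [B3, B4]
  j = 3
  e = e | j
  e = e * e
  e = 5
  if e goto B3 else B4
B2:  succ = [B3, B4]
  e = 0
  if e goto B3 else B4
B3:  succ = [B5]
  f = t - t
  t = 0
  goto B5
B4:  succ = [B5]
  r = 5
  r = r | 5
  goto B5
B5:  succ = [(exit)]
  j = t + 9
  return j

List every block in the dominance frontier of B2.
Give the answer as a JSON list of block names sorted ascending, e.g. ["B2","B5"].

Answer: ["B3", "B4"]

Derivation:
idom tree: B1←B0 B2←B0 B3←B0 B4←B0 B5←B0
Dom∩ at merges:
  B3: preds {B1,B2}: {B0,B1} ∩ {B0,B2} = {B0}; idom=B0
  B4: preds {B1,B2}: {B0,B1} ∩ {B0,B2} = {B0}; idom=B0
  B5: preds {B3,B4}: {B0,B3} ∩ {B0,B4} = {B0}; idom=B0

DF walk-up:
  B3←B1: walk B1 to B0
  B3←B2: walk B2 to B0
  B4←B1: walk B1 to B0
  B4←B2: walk B2 to B0
  B5←B3: walk B3 to B0
  B5←B4: walk B4 to B0
  DF(B0)=∅
  DF(B1)={B3,B4}
  DF(B2)={B3,B4}
  DF(B3)={B5}
  DF(B4)={B5}
  DF(B5)=∅

DF(B2) = ["B3", "B4"]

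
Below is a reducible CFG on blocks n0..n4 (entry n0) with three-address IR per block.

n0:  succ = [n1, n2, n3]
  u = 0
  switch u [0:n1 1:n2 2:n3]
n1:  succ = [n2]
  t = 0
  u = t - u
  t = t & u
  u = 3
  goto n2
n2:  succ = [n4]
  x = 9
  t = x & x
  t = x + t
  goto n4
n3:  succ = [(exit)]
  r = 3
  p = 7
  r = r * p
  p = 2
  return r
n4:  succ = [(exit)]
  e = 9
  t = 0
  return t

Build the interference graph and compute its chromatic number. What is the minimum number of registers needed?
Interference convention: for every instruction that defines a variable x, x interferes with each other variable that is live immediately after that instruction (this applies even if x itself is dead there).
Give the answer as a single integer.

Block summaries:
  n0: {u} / ∅
  n1: {t,u} / {u}
  n2: {t,x} / ∅
  n3: {p,r} / ∅
  n4: {e,t} / ∅

Live sets:
  n0 li=∅ lo={u}
  n1 li={u} lo=∅
  n2 li=∅ lo=∅
  n3 li=∅ lo=∅
  n4 li=∅ lo=∅

Conflict graph:
  e: ∅
  p: {r}
  r: {p}
  t: {u,x}
  u: {t}
  x: {t}

Registers:
  {p,r} pairwise interfere (2-clique) ⇒ χ ≥ 2
  2-colouring: R0={e,p,t}  R1={r,u,x}
  χ = 2

Answer: 2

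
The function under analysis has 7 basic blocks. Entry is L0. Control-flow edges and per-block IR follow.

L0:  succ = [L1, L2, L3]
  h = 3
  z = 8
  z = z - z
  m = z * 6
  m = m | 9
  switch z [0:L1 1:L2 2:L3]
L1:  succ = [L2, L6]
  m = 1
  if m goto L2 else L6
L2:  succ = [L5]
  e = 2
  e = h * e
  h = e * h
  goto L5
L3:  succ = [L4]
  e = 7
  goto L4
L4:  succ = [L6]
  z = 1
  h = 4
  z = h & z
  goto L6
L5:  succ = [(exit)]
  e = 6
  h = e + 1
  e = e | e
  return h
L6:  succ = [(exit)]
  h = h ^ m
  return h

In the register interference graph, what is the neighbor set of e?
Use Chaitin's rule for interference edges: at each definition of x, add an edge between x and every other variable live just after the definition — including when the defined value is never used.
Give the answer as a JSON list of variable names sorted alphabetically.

Per-block:
  L0: def={h,m,z} ue=∅
  L1: def={m} ue=∅
  L2: def={e,h} ue={h}
  L3: def={e} ue=∅
  L4: def={h,z} ue=∅
  L5: def={e,h} ue=∅
  L6: def={h} ue={h,m}

Live sets:
  L0 li=∅ lo={h,m}
  L1 li={h} lo={h,m}
  L2 li={h} lo=∅
  L3 li={m} lo={m}
  L4 li={m} lo={h,m}
  L5 li=∅ lo=∅
  L6 li={h,m} lo=∅

Interference:
  e↔{h,m}
  h↔{e,m,z}
  m↔{e,h,z}
  z↔{h,m}

N(e) = ["h", "m"]

Answer: ["h", "m"]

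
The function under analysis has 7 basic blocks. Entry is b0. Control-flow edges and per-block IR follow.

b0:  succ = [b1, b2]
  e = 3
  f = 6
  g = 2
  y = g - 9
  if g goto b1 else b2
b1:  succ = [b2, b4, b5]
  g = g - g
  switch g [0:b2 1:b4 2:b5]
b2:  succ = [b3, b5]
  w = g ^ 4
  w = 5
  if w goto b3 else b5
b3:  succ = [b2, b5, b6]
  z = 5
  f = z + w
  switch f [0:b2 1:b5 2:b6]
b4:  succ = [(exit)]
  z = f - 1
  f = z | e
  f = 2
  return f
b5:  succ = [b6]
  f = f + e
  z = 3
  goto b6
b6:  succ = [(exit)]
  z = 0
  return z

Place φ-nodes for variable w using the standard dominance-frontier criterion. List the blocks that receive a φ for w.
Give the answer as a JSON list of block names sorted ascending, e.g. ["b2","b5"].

idom tree: b1←b0 b2←b0 b3←b2 b4←b1 b5←b0 b6←b0
Dom∩ at merges:
  b2: preds {b0,b1,b3}: {b0} ∩ {b0,b1} ∩ {b0,b2,b3} = {b0}; idom=b0
  b5: preds {b1,b2,b3}: {b0,b1} ∩ {b0,b2} ∩ {b0,b2,b3} = {b0}; idom=b0
  b6: preds {b3,b5}: {b0,b2,b3} ∩ {b0,b5} = {b0}; idom=b0

Frontier:
  b2←b0: walk · to b0
  b2←b1: walk b1 to b0
  b2←b3: walk b3→b2 to b0
  b5←b1: walk b1 to b0
  b5←b2: walk b2 to b0
  b5←b3: walk b3→b2 to b0
  b6←b3: walk b3→b2 to b0
  b6←b5: walk b5 to b0
  b0: DF=∅
  b1: DF={b2,b5}
  b2: DF={b2,b5,b6}
  b3: DF={b2,b5,b6}
  b4: DF=∅
  b5: DF={b6}
  b6: DF=∅

φ for w: defs {b2}
  DF⁺ = {b2,b5,b6}

Answer: ["b2", "b5", "b6"]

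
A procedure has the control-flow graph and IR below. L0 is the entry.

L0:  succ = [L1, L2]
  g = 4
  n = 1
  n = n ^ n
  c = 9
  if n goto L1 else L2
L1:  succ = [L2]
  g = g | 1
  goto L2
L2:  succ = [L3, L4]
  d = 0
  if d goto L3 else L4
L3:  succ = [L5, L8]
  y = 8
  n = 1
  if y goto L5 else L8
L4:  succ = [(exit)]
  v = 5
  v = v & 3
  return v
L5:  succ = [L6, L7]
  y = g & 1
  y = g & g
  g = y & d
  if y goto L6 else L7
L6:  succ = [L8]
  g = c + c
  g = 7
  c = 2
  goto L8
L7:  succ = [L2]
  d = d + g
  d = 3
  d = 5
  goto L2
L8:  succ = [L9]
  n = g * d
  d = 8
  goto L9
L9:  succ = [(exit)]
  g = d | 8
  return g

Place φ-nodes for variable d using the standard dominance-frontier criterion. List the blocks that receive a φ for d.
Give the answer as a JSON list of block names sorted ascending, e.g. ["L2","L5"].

idom tree: L1←L0 L2←L0 L3←L2 L4←L2 L5←L3 L6←L5 L7←L5 L8←L3 L9←L8
Join-block Dom:
  L2: preds {L0,L1,L7}: {L0} ∩ {L0,L1} ∩ {L0,L2,L3,L5,L7} = {L0}; idom=L0
  L8: preds {L3,L6}: {L0,L2,L3} ∩ {L0,L2,L3,L5,L6} = {L0,L2,L3}; idom=L3

DF walk-up:
  join L2 pred L0: · stop@L0
  join L2 pred L1: L1 stop@L0
  join L2 pred L7: L7→L5→L3→L2 stop@L0
  join L8 pred L3: · stop@L3
  join L8 pred L6: L6→L5 stop@L3
  L0 → ∅
  L1 → {L2}
  L2 → {L2}
  L3 → {L2}
  L4 → ∅
  L5 → {L2,L8}
  L6 → {L8}
  L7 → {L2}
  L8 → ∅
  L9 → ∅

φ for d: defs {L2,L7,L8}
  DF⁺ = {L2}

Answer: ["L2"]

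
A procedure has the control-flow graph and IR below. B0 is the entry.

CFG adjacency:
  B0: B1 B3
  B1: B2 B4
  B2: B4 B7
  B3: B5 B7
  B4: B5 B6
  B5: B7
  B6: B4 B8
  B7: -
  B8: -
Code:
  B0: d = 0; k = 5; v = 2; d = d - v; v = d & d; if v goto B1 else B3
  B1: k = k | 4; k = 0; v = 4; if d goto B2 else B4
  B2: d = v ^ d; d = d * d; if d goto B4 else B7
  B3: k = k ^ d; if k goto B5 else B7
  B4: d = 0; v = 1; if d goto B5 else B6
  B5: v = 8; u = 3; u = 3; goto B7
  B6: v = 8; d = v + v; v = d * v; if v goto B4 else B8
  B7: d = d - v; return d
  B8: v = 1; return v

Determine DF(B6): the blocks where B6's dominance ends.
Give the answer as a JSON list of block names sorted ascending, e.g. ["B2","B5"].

idom tree: B1←B0 B2←B1 B3←B0 B4←B1 B5←B0 B6←B4 B7←B0 B8←B6
Dom∩ at merges:
  B4: preds {B1,B2,B6}: {B0,B1} ∩ {B0,B1,B2} ∩ {B0,B1,B4,B6} = {B0,B1}; idom=B1
  B5: preds {B3,B4}: {B0,B3} ∩ {B0,B1,B4} = {B0}; idom=B0
  B7: preds {B2,B3,B5}: {B0,B1,B2} ∩ {B0,B3} ∩ {B0,B5} = {B0}; idom=B0

DF walk-up:
  B4←B1: walk · to B1
  B4←B2: walk B2 to B1
  B4←B6: walk B6→B4 to B1
  B5←B3: walk B3 to B0
  B5←B4: walk B4→B1 to B0
  B7←B2: walk B2→B1 to B0
  B7←B3: walk B3 to B0
  B7←B5: walk B5 to B0
  B0: DF=∅
  B1: DF={B5,B7}
  B2: DF={B4,B7}
  B3: DF={B5,B7}
  B4: DF={B4,B5}
  B5: DF={B7}
  B6: DF={B4}
  B7: DF=∅
  B8: DF=∅

DF(B6) = ["B4"]

Answer: ["B4"]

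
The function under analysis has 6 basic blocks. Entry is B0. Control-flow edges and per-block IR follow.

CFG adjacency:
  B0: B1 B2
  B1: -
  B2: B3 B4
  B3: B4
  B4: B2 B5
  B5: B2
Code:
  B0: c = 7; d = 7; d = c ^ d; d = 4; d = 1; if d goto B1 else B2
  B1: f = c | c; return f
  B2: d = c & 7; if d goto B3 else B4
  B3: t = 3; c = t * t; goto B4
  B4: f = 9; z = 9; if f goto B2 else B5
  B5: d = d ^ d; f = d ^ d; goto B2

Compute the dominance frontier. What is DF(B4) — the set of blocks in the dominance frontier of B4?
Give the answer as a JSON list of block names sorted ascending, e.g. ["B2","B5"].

idom tree: B1←B0 B2←B0 B3←B2 B4←B2 B5←B4
Dom∩ at merges:
  B2: preds {B0,B4,B5}: {B0} ∩ {B0,B2,B4} ∩ {B0,B2,B4,B5} = {B0}; idom=B0
  B4: preds {B2,B3}: {B0,B2} ∩ {B0,B2,B3} = {B0,B2}; idom=B2

DF derivation:
  B2←B0: walk · to B0
  B2←B4: walk B4→B2 to B0
  B2←B5: walk B5→B4→B2 to B0
  B4←B2: walk · to B2
  B4←B3: walk B3 to B2
  B0: DF=∅
  B1: DF=∅
  B2: DF={B2}
  B3: DF={B4}
  B4: DF={B2}
  B5: DF={B2}

DF(B4) = ["B2"]

Answer: ["B2"]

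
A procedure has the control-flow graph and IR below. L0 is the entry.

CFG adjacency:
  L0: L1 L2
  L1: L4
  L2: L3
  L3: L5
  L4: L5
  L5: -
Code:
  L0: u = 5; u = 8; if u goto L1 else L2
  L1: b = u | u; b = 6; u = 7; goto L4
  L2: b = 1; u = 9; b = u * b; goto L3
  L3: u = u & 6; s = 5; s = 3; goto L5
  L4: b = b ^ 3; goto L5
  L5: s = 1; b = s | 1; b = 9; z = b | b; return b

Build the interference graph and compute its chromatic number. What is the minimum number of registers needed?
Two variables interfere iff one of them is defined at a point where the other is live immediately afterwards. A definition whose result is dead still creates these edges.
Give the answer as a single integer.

Answer: 2

Working:
Block summaries:
  L0: def={u} ue=∅
  L1: def={b,u} ue={u}
  L2: def={b,u} ue=∅
  L3: def={s,u} ue={u}
  L4: def={b} ue={b}
  L5: def={b,s,z} ue=∅

Backward fixpoint:
  L0: in=∅ out={u}
  L1: in={u} out={b}
  L2: in=∅ out={u}
  L3: in={u} out=∅
  L4: in={b} out=∅
  L5: in=∅ out=∅

Interference:
  b — {u,z}
  s — ∅
  u — {b}
  z — {b}

Colouring:
  clique {b,u} ⇒ need ≥ 2
  assign b→r0 s→r0 u→r1 z→r1 — no edge inside a register ⇒ χ ≤ 2
  χ = 2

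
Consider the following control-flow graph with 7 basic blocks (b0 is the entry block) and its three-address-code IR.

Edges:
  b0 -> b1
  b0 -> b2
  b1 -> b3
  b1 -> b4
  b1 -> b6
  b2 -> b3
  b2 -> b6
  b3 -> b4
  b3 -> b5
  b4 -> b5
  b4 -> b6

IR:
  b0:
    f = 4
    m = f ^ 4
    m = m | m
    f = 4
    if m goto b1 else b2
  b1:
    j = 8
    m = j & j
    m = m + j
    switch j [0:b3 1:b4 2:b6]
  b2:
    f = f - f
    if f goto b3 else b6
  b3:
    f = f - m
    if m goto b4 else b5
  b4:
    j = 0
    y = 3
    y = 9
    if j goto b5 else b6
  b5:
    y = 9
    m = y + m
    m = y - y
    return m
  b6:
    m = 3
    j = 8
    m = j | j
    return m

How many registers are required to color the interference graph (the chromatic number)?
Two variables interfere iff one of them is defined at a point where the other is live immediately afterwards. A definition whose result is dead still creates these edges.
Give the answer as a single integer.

Answer: 3

Working:
Block summaries:
  b0 def {f,m} use ∅
  b1 def {j,m} use ∅
  b2 def {f} use {f}
  b3 def {f} use {f,m}
  b4 def {j,y} use ∅
  b5 def {m,y} use {m}
  b6 def {j,m} use ∅

Backward fixpoint:
  live b0: ∅→{f,m}
  live b1: {f}→{f,m}
  live b2: {f,m}→{f,m}
  live b3: {f,m}→{m}
  live b4: {m}→{m}
  live b5: {m}→∅
  live b6: ∅→∅

Conflict graph:
  f: {j,m}
  j: {f,m,y}
  m: {f,j,y}
  y: {j,m}

Chromatic number:
  {f,j,m} pairwise interfere (3-clique) ⇒ χ ≥ 3
  assign f→R2 j→R0 m→R1 y→R2 — no edge inside a register ⇒ χ ≤ 3
  χ = 3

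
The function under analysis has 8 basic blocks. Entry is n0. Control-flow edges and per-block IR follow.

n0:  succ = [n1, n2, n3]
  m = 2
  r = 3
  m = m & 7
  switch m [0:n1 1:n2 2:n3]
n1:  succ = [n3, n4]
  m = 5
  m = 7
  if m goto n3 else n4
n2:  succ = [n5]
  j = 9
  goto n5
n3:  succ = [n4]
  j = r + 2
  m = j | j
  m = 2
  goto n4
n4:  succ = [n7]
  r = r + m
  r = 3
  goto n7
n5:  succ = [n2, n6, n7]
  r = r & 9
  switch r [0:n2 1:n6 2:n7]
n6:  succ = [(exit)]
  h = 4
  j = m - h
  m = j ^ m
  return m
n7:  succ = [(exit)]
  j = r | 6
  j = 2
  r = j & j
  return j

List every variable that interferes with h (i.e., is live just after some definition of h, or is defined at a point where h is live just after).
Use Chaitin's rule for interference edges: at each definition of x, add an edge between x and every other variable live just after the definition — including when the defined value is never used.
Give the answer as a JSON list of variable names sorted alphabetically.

Answer: ["m"]

Derivation:
Block summaries:
  n0: def={m,r} ue=∅
  n1: def={m} ue=∅
  n2: def={j} ue=∅
  n3: def={j,m} ue={r}
  n4: def={r} ue={m,r}
  n5: def={r} ue={r}
  n6: def={h,j,m} ue={m}
  n7: def={j,r} ue={r}

Live sets:
  n0: in=∅ out={m,r}
  n1: in={r} out={m,r}
  n2: in={m,r} out={m,r}
  n3: in={r} out={m,r}
  n4: in={m,r} out={r}
  n5: in={m,r} out={m,r}
  n6: in={m} out=∅
  n7: in={r} out=∅

Conflict graph:
  h↔{m}
  j↔{m,r}
  m↔{h,j,r}
  r↔{j,m}

N(h) = ["m"]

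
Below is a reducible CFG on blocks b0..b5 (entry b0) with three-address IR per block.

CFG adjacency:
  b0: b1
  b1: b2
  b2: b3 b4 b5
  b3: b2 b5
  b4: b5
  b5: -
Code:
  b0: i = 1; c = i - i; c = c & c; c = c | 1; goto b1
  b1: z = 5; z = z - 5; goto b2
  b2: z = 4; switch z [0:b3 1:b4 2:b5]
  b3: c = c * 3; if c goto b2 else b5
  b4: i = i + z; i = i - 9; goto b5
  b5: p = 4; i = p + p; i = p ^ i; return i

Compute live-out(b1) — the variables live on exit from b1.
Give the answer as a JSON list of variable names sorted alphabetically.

Answer: ["c", "i"]

Derivation:
Block summaries:
  b0: {c,i} / ∅
  b1: {z} / ∅
  b2: {z} / ∅
  b3: {c} / {c}
  b4: {i} / {i,z}
  b5: {i,p} / ∅

Backward fixpoint:
  b0 li=∅ lo={c,i}
  b1 li={c,i} lo={c,i}
  b2 li={c,i} lo={c,i,z}
  b3 li={c,i} lo={c,i}
  b4 li={i,z} lo=∅
  b5 li=∅ lo=∅

live-out(b1) = ["c", "i"]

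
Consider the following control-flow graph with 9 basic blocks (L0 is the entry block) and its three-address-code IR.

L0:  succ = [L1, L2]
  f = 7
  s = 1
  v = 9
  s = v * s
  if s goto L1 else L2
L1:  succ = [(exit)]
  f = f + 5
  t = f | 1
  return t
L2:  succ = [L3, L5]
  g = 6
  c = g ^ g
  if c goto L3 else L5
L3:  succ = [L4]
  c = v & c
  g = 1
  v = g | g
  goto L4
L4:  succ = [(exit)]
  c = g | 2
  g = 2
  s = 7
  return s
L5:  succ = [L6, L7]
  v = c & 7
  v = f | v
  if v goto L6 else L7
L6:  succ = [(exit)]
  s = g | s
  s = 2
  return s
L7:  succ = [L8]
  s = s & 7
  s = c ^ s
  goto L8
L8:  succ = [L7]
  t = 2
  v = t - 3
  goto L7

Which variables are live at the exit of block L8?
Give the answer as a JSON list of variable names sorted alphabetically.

Answer: ["c", "s"]

Derivation:
Per-block:
  L0: def={f,s,v} ue=∅
  L1: def={f,t} ue={f}
  L2: def={c,g} ue=∅
  L3: def={c,g,v} ue={c,v}
  L4: def={c,g,s} ue={g}
  L5: def={v} ue={c,f}
  L6: def={s} ue={g,s}
  L7: def={s} ue={c,s}
  L8: def={t,v} ue=∅

Liveness:
  live L0: ∅→{f,s,v}
  live L1: {f}→∅
  live L2: {f,s,v}→{c,f,g,s,v}
  live L3: {c,v}→{g}
  live L4: {g}→∅
  live L5: {c,f,g,s}→{c,g,s}
  live L6: {g,s}→∅
  live L7: {c,s}→{c,s}
  live L8: {c,s}→{c,s}

live-out(L8) = ["c", "s"]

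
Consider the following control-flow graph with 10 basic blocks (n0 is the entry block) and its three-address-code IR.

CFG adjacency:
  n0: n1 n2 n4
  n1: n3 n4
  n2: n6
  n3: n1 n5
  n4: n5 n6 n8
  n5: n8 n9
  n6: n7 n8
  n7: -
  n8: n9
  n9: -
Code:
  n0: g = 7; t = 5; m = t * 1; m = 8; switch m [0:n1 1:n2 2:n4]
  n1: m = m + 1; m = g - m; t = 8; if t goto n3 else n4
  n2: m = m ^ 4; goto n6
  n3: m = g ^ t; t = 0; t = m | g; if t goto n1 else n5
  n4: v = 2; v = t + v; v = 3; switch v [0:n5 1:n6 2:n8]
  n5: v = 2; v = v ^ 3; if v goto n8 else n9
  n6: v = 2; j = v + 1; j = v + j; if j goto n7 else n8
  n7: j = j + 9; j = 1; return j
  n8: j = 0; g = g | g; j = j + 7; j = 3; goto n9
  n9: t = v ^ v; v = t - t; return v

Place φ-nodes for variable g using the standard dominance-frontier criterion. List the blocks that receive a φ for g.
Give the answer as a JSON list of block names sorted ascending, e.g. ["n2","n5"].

Answer: ["n9"]

Derivation:
idom tree: n1←n0 n2←n0 n3←n1 n4←n0 n5←n0 n6←n0 n7←n6 n8←n0 n9←n0
Dom∩ at merges:
  n1: preds {n0,n3}: {n0} ∩ {n0,n1,n3} = {n0}; idom=n0
  n4: preds {n0,n1}: {n0} ∩ {n0,n1} = {n0}; idom=n0
  n5: preds {n3,n4}: {n0,n1,n3} ∩ {n0,n4} = {n0}; idom=n0
  n6: preds {n2,n4}: {n0,n2} ∩ {n0,n4} = {n0}; idom=n0
  n8: preds {n4,n5,n6}: {n0,n4} ∩ {n0,n5} ∩ {n0,n6} = {n0}; idom=n0
  n9: preds {n5,n8}: {n0,n5} ∩ {n0,n8} = {n0}; idom=n0

Frontier:
  join n1 pred n0: · stop@n0
  join n1 pred n3: n3→n1 stop@n0
  join n4 pred n0: · stop@n0
  join n4 pred n1: n1 stop@n0
  join n5 pred n3: n3→n1 stop@n0
  join n5 pred n4: n4 stop@n0
  join n6 pred n2: n2 stop@n0
  join n6 pred n4: n4 stop@n0
  join n8 pred n4: n4 stop@n0
  join n8 pred n5: n5 stop@n0
  join n8 pred n6: n6 stop@n0
  join n9 pred n5: n5 stop@n0
  join n9 pred n8: n8 stop@n0
  n0 → ∅
  n1 → {n1,n4,n5}
  n2 → {n6}
  n3 → {n1,n5}
  n4 → {n5,n6,n8}
  n5 → {n8,n9}
  n6 → {n8}
  n7 → ∅
  n8 → {n9}
  n9 → ∅

φ for g: defs {n0,n8}
  DF⁺ = {n9}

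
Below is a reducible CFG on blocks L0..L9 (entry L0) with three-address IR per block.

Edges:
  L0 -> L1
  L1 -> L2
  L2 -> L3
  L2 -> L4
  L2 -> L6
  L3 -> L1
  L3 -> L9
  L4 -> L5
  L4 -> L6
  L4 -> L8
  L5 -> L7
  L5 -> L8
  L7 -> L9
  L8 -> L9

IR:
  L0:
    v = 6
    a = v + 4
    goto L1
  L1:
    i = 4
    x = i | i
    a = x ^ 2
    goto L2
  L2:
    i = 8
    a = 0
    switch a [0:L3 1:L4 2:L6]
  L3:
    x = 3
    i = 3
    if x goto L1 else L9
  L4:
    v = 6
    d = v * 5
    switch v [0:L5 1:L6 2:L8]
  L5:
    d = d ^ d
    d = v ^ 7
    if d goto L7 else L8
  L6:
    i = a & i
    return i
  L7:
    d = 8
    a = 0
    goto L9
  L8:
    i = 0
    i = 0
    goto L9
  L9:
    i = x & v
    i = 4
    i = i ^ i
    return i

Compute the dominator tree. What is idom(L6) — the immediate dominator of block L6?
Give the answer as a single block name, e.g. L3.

Answer: L2

Analysis:
idom tree: L1←L0 L2←L1 L3←L2 L4←L2 L5←L4 L6←L2 L7←L5 L8←L4 L9←L2
Dom∩ at merges:
  L1: preds {L0,L3}: {L0} ∩ {L0,L1,L2,L3} = {L0}; idom=L0
  L6: preds {L2,L4}: {L0,L1,L2} ∩ {L0,L1,L2,L4} = {L0,L1,L2}; idom=L2
  L8: preds {L4,L5}: {L0,L1,L2,L4} ∩ {L0,L1,L2,L4,L5} = {L0,L1,L2,L4}; idom=L4
  L9: preds {L3,L7,L8}: {L0,L1,L2,L3} ∩ {L0,L1,L2,L4,L5,L7} ∩ {L0,L1,L2,L4,L8} = {L0,L1,L2}; idom=L2

idom(L6) = L2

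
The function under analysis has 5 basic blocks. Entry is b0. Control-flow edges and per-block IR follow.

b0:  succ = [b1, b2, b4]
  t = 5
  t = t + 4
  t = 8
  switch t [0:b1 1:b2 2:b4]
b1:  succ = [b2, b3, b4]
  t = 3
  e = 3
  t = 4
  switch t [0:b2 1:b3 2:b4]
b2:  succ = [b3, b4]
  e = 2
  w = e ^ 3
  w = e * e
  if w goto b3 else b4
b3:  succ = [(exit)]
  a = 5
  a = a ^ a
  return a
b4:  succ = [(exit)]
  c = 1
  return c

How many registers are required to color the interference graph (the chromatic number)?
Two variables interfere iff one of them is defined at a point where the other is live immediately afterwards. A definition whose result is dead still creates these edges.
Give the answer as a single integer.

Answer: 2

Analysis:
Block summaries:
  b0 def {t} use ∅
  b1 def {e,t} use ∅
  b2 def {e,w} use ∅
  b3 def {a} use ∅
  b4 def {c} use ∅

Live sets:
  live b0: ∅→∅
  live b1: ∅→∅
  live b2: ∅→∅
  live b3: ∅→∅
  live b4: ∅→∅

Interference:
  a — ∅
  c — ∅
  e — {w}
  t — ∅
  w — {e}

Colouring:
  {e,w} pairwise interfere (2-clique) ⇒ χ ≥ 2
  assign a→c0 c→c0 e→c0 t→c0 w→c1 — no edge inside a register ⇒ χ ≤ 2
  χ = 2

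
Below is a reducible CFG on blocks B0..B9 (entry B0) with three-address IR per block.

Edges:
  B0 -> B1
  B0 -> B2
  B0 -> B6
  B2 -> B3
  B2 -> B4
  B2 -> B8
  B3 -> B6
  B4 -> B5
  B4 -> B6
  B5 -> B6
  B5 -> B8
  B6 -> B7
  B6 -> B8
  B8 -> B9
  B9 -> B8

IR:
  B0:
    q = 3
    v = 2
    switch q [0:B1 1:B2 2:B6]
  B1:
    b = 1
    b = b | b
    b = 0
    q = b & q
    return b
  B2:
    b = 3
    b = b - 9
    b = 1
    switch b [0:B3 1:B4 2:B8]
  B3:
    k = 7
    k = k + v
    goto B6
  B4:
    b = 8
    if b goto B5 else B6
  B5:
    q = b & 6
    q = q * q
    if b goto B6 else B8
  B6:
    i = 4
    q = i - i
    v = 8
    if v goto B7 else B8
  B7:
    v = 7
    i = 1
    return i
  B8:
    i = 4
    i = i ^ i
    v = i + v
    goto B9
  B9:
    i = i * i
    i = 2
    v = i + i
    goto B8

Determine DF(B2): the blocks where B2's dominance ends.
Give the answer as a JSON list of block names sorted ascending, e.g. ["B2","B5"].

idom tree: B1←B0 B2←B0 B3←B2 B4←B2 B5←B4 B6←B0 B7←B6 B8←B0 B9←B8
Dom at joins:
  B6: preds {B0,B3,B4,B5}: {B0} ∩ {B0,B2,B3} ∩ {B0,B2,B4} ∩ {B0,B2,B4,B5} = {B0}; idom=B0
  B8: preds {B2,B5,B6,B9}: {B0,B2} ∩ {B0,B2,B4,B5} ∩ {B0,B6} ∩ {B0,B8,B9} = {B0}; idom=B0

DF walk-up:
  B6←B0: walk · to B0
  B6←B3: walk B3→B2 to B0
  B6←B4: walk B4→B2 to B0
  B6←B5: walk B5→B4→B2 to B0
  B8←B2: walk B2 to B0
  B8←B5: walk B5→B4→B2 to B0
  B8←B6: walk B6 to B0
  B8←B9: walk B9→B8 to B0
  B0 → ∅
  B1 → ∅
  B2 → {B6,B8}
  B3 → {B6}
  B4 → {B6,B8}
  B5 → {B6,B8}
  B6 → {B8}
  B7 → ∅
  B8 → {B8}
  B9 → {B8}

DF(B2) = ["B6", "B8"]

Answer: ["B6", "B8"]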